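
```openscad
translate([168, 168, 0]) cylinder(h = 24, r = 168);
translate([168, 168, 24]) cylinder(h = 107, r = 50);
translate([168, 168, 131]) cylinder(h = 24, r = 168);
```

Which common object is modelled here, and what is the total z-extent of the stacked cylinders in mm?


A spool. The overall height is 155 mm.

Three coaxial cylinders, large–small–large — a spool. Two 24 mm flanges and a 107 mm core give 24 + 107 + 24 = 155 mm.


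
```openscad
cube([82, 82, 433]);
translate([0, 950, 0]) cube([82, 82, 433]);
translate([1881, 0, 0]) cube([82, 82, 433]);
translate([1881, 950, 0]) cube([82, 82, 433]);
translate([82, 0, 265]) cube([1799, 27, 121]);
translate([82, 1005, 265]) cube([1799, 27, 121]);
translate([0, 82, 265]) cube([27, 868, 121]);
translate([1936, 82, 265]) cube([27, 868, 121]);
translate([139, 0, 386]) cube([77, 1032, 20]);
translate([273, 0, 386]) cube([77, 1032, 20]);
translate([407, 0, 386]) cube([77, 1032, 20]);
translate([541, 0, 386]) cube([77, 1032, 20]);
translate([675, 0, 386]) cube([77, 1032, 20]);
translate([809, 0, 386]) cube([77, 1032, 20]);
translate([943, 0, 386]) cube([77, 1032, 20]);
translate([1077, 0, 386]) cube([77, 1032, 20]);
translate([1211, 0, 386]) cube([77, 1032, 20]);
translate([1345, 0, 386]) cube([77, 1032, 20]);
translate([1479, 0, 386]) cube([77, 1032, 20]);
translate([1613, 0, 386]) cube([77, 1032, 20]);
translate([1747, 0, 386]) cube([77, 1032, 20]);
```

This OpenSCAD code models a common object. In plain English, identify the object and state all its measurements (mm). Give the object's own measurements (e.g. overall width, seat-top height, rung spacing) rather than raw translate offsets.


A bed frame 1963 mm long (x) by 1032 mm wide (y). Four 82×82 mm corner posts, 433 mm tall, at the corners of the footprint. Four rails of 27 mm thickness and 121 mm height run between adjacent posts with their undersides at z = 265 mm, their outer faces flush with the outside of the frame (the two x-running rails run between the posts' inner faces; the two y-running rails run between the posts' inner faces). 13 slats, each 77 mm wide (x) and 20 mm thick, lie across the top of the two x-running rails, running the full 1032 mm width of the frame in y; along x they sit between the end posts with a 57 mm gap after the −x posts and between neighbouring slats and before the +x posts.


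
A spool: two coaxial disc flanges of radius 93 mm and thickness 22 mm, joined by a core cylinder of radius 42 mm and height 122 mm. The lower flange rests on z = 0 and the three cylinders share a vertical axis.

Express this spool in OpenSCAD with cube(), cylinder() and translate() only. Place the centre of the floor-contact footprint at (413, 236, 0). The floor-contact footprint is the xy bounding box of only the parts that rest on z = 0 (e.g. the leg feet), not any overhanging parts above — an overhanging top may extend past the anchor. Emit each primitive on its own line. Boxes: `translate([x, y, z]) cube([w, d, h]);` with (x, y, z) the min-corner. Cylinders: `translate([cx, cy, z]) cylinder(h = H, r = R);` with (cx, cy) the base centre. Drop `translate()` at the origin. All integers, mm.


translate([413, 236, 0]) cylinder(h = 22, r = 93);
translate([413, 236, 22]) cylinder(h = 122, r = 42);
translate([413, 236, 144]) cylinder(h = 22, r = 93);


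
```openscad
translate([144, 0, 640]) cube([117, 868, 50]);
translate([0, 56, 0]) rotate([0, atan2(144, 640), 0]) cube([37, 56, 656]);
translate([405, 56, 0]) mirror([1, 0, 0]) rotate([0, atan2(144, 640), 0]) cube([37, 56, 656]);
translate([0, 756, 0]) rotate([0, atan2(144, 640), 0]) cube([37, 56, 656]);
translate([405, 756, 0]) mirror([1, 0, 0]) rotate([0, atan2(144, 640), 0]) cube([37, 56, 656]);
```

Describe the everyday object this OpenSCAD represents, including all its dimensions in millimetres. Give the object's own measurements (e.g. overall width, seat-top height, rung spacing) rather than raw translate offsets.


A sawhorse. A 117×868×50 mm beam (x, y, z) sits on two A-frame leg pairs. Each pair is two raked legs of 37×56 mm section (56 mm along y) splaying symmetrically in x. Each leg rises 640 mm vertically over 144 mm of horizontal reach and is 656 mm long along its own axis. Every leg's outer bottom edge rests on the floor and its outer top edge meets a bottom edge of the beam — the left legs (tilting toward +x) meet the beam's −x bottom edge, the right legs (their mirror images, tilting toward −x) meet its +x bottom edge — so the leg tops tuck under the beam, the beam's underside is 640 mm above the floor, and the feet are 405 mm apart outside-to-outside with the beam centred between them. The two leg pairs are set in 56 mm from either end of the beam.


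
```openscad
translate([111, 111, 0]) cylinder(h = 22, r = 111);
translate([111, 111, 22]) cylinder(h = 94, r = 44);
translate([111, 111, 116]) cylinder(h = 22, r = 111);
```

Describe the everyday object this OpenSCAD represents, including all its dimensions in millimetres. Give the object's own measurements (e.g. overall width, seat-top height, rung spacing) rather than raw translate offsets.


A spool: two coaxial disc flanges of radius 111 mm and thickness 22 mm, joined by a core cylinder of radius 44 mm and height 94 mm. The lower flange rests on z = 0 and the three cylinders share a vertical axis.


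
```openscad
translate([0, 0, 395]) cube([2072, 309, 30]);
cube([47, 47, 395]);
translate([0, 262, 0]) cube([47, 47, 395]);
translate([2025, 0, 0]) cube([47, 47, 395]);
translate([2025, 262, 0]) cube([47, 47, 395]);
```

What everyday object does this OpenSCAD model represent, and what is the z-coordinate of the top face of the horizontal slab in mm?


A bench. The seat-top height is 425 mm.

A long slab on four corner posts — a bench. The slab sits at z = 395 with thickness 30, so the top is 395 + 30 = 425 mm.


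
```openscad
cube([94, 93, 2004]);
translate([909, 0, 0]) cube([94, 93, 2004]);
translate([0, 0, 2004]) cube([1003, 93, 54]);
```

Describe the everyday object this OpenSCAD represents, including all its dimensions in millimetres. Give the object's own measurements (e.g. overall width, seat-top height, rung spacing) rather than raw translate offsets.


A door frame. The clear opening is 815 mm wide and 2004 mm high. Two 94 mm wide jambs, 93 mm deep, stand either side of the opening from the floor to the top of the opening. A 54 mm thick head sits across the top of both jambs, spanning the full outside width of the frame.


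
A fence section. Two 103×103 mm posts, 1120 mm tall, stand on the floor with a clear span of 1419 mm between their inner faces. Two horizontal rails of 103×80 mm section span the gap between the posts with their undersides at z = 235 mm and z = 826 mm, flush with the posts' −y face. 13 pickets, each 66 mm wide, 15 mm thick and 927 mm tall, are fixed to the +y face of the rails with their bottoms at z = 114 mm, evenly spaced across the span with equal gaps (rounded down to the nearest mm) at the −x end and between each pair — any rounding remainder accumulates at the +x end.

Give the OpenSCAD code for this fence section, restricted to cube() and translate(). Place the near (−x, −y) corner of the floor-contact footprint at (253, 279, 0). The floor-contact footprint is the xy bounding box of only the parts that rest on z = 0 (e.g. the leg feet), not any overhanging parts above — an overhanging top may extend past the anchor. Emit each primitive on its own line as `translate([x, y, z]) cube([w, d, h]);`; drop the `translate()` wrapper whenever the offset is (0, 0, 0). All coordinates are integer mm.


translate([253, 279, 0]) cube([103, 103, 1120]);
translate([1775, 279, 0]) cube([103, 103, 1120]);
translate([356, 279, 235]) cube([1419, 103, 80]);
translate([356, 279, 826]) cube([1419, 103, 80]);
translate([396, 382, 114]) cube([66, 15, 927]);
translate([502, 382, 114]) cube([66, 15, 927]);
translate([608, 382, 114]) cube([66, 15, 927]);
translate([714, 382, 114]) cube([66, 15, 927]);
translate([820, 382, 114]) cube([66, 15, 927]);
translate([926, 382, 114]) cube([66, 15, 927]);
translate([1032, 382, 114]) cube([66, 15, 927]);
translate([1138, 382, 114]) cube([66, 15, 927]);
translate([1244, 382, 114]) cube([66, 15, 927]);
translate([1350, 382, 114]) cube([66, 15, 927]);
translate([1456, 382, 114]) cube([66, 15, 927]);
translate([1562, 382, 114]) cube([66, 15, 927]);
translate([1668, 382, 114]) cube([66, 15, 927]);


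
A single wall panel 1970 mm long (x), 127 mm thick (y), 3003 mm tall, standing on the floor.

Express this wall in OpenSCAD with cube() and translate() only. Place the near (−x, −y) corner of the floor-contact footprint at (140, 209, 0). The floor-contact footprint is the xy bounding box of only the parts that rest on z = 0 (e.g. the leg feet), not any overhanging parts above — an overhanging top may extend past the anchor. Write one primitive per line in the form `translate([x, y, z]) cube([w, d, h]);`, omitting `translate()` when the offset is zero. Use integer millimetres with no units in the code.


translate([140, 209, 0]) cube([1970, 127, 3003]);


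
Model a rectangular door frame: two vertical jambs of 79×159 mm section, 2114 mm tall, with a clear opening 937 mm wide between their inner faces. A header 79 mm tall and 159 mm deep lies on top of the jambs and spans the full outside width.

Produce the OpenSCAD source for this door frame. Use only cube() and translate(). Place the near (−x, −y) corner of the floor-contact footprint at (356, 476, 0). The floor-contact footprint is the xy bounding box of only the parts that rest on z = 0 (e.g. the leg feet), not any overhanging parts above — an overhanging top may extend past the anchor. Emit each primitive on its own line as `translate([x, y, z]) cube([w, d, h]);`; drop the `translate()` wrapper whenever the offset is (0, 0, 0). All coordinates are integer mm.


translate([356, 476, 0]) cube([79, 159, 2114]);
translate([1372, 476, 0]) cube([79, 159, 2114]);
translate([356, 476, 2114]) cube([1095, 159, 79]);


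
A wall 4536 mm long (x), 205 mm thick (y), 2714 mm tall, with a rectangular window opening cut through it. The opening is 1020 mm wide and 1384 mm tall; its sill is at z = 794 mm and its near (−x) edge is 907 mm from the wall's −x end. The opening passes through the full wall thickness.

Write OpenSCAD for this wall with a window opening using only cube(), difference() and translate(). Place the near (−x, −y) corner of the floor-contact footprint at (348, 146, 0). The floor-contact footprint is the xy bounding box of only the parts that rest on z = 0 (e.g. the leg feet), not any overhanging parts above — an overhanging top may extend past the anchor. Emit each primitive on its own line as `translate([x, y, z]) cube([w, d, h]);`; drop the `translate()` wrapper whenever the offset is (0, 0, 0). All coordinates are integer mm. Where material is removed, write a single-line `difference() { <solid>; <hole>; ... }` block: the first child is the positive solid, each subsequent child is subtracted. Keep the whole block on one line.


difference() { translate([348, 146, 0]) cube([4536, 205, 2714]); translate([1255, 146, 794]) cube([1020, 205, 1384]); }


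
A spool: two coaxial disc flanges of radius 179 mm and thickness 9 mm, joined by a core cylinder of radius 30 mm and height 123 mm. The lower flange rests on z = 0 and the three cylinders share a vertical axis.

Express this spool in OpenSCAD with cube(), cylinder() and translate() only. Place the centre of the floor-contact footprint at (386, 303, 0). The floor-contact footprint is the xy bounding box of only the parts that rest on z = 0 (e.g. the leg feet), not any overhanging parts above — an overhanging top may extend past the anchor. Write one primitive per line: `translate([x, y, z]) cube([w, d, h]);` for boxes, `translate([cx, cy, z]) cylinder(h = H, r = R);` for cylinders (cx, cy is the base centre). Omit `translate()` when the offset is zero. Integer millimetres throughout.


translate([386, 303, 0]) cylinder(h = 9, r = 179);
translate([386, 303, 9]) cylinder(h = 123, r = 30);
translate([386, 303, 132]) cylinder(h = 9, r = 179);


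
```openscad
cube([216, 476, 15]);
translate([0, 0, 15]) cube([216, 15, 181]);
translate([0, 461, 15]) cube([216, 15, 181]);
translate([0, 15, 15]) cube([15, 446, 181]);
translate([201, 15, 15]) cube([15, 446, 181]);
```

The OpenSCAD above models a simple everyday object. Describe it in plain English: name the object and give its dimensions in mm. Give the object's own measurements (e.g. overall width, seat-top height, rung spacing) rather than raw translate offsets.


An open-topped rectangular box: outside dimensions 216×476×196 mm, with a uniform wall and base thickness of 15 mm. The base is a full 216×476 slab on the floor; four walls sit on top of the base. The front and back walls (the −y and +y sides) span the full width; the two side walls fit between them.


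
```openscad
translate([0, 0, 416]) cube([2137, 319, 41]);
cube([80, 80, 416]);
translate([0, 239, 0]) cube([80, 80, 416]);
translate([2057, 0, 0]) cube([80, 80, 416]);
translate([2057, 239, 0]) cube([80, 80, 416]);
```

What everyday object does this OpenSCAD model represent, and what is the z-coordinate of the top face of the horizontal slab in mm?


A bench. The seat-top height is 457 mm.

A long slab on four corner posts — a bench. The slab sits at z = 416 with thickness 41, so the top is 416 + 41 = 457 mm.


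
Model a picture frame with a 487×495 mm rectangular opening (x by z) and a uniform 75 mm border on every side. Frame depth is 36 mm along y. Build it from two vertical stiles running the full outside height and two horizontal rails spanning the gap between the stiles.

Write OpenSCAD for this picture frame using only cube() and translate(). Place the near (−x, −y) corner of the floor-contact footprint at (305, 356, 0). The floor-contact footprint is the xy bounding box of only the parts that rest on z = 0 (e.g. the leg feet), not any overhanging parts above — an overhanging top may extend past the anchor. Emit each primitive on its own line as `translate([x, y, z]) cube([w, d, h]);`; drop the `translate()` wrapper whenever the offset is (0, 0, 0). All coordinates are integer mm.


translate([305, 356, 0]) cube([75, 36, 645]);
translate([867, 356, 0]) cube([75, 36, 645]);
translate([380, 356, 0]) cube([487, 36, 75]);
translate([380, 356, 570]) cube([487, 36, 75]);


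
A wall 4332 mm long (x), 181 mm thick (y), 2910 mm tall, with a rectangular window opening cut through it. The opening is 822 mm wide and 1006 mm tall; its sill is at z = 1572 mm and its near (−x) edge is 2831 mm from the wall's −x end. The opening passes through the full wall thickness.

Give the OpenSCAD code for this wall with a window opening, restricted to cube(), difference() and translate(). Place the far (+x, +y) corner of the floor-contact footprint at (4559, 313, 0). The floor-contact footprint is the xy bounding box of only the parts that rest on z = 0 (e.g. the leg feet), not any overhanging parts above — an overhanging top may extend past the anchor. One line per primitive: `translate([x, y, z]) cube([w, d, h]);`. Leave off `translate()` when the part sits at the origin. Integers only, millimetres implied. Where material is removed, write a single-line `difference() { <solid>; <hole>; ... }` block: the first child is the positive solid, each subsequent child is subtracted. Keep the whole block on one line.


difference() { translate([227, 132, 0]) cube([4332, 181, 2910]); translate([3058, 132, 1572]) cube([822, 181, 1006]); }


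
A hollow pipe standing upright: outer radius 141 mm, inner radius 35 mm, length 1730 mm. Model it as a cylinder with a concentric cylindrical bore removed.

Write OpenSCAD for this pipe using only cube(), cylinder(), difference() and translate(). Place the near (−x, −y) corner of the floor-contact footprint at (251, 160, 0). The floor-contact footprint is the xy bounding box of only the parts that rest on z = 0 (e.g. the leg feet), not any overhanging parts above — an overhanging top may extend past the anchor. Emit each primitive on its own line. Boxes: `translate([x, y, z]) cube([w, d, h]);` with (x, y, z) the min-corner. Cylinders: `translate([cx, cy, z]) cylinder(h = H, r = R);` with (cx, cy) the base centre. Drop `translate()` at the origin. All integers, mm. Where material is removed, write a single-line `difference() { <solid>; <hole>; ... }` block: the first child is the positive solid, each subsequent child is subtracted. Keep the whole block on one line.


difference() { translate([392, 301, 0]) cylinder(h = 1730, r = 141); translate([392, 301, 0]) cylinder(h = 1730, r = 35); }


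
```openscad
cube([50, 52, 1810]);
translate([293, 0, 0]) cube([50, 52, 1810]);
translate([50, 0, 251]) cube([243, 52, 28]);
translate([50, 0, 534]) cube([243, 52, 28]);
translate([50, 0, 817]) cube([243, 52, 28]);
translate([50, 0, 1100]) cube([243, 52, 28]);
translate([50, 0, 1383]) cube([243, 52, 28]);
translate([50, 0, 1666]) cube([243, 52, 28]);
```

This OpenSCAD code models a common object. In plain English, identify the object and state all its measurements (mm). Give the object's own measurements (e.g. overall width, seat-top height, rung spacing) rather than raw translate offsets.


A straight ladder. Two 50×52 mm vertical rails, 1810 mm tall, stand 343 mm apart (outside-to-outside) with their front faces coplanar on the −y side. 6 rungs, each 52 mm deep and 28 mm tall, span between the inner faces of the rails, front faces flush with the rails. The lowest rung's underside is at z = 251 mm and rungs are spaced 283 mm apart (underside to underside).


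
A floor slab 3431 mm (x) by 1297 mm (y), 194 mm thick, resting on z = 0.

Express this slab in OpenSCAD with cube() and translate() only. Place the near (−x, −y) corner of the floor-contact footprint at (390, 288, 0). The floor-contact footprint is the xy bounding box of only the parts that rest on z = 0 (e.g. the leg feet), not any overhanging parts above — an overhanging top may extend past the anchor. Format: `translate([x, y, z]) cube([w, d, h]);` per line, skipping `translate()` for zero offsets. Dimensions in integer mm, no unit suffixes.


translate([390, 288, 0]) cube([3431, 1297, 194]);


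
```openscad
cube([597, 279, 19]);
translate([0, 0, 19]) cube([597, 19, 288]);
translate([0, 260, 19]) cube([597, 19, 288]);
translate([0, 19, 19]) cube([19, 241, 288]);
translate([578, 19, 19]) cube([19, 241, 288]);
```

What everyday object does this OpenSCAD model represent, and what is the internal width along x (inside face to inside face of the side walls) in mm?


An open box. The internal width is 559 mm.

A 597×279 base slab with four walls standing on it — an open box. The base is 597 mm wide and the walls are 19 mm thick, so the internal width is 597 − 2 × 19 = 559 mm.


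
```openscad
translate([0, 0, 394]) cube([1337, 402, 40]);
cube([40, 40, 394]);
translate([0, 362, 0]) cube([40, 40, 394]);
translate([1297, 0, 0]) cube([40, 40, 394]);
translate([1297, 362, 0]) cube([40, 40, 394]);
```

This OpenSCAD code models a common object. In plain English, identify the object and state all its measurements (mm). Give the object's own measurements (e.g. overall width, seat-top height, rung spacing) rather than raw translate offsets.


A bench: a 1337×402 mm seat slab, 40 mm thick, top at z = 434 mm, on four 40×40 mm square legs flush with the seat corners and standing on z = 0.


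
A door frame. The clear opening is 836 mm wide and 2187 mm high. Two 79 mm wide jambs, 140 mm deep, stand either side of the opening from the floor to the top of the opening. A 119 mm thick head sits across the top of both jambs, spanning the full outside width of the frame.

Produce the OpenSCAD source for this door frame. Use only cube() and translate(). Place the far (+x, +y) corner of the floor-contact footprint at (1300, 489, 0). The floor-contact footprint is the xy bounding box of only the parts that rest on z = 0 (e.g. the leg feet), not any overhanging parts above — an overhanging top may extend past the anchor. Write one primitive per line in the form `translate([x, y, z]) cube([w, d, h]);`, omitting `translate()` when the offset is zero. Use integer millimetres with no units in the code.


translate([306, 349, 0]) cube([79, 140, 2187]);
translate([1221, 349, 0]) cube([79, 140, 2187]);
translate([306, 349, 2187]) cube([994, 140, 119]);


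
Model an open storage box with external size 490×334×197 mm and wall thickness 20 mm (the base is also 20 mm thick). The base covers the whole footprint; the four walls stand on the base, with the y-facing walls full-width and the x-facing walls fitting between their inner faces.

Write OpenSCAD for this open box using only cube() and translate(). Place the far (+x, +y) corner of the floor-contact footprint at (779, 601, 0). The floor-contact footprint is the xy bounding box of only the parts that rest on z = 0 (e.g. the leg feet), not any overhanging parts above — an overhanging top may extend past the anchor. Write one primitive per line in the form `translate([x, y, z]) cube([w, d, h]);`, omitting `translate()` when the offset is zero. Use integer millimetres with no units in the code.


translate([289, 267, 0]) cube([490, 334, 20]);
translate([289, 267, 20]) cube([490, 20, 177]);
translate([289, 581, 20]) cube([490, 20, 177]);
translate([289, 287, 20]) cube([20, 294, 177]);
translate([759, 287, 20]) cube([20, 294, 177]);


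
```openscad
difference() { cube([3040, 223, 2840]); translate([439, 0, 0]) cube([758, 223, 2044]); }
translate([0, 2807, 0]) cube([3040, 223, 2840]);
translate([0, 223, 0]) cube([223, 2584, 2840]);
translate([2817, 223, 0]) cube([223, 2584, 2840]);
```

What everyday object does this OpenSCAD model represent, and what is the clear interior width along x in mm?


A single room. The interior width is 2594 mm.

Four walls enclosing a rectangle with a door in the front wall — a room. Outside width 3040 minus two 223 mm walls gives 2594 mm.


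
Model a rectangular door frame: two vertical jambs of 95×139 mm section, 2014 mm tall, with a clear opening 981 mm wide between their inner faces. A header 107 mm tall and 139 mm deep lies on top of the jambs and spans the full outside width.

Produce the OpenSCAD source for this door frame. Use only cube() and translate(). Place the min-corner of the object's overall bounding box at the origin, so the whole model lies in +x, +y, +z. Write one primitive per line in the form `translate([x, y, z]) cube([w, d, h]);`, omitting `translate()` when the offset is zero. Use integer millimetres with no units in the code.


cube([95, 139, 2014]);
translate([1076, 0, 0]) cube([95, 139, 2014]);
translate([0, 0, 2014]) cube([1171, 139, 107]);


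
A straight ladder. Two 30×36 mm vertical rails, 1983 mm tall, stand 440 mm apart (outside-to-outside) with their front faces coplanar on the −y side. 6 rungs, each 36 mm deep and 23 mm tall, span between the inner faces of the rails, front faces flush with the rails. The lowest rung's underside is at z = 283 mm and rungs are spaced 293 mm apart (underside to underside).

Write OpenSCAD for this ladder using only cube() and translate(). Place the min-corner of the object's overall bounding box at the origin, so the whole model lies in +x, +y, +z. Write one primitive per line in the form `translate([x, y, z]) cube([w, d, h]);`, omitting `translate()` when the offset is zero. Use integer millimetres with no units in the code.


cube([30, 36, 1983]);
translate([410, 0, 0]) cube([30, 36, 1983]);
translate([30, 0, 283]) cube([380, 36, 23]);
translate([30, 0, 576]) cube([380, 36, 23]);
translate([30, 0, 869]) cube([380, 36, 23]);
translate([30, 0, 1162]) cube([380, 36, 23]);
translate([30, 0, 1455]) cube([380, 36, 23]);
translate([30, 0, 1748]) cube([380, 36, 23]);


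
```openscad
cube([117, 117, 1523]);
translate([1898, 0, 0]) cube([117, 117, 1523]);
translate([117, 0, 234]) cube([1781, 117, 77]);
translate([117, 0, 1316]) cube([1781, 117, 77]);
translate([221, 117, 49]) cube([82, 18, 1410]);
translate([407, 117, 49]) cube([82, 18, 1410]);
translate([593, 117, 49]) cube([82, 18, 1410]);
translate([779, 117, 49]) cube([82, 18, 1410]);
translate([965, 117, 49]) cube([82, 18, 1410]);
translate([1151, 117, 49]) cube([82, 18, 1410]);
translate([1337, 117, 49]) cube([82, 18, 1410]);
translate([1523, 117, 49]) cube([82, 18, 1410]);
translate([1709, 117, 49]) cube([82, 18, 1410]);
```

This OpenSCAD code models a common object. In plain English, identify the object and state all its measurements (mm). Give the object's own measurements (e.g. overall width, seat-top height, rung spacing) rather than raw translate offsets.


A fence section. Two 117×117 mm posts, 1523 mm tall, stand on the floor with a clear span of 1781 mm between their inner faces. Two horizontal rails of 117×77 mm section span the gap between the posts with their undersides at z = 234 mm and z = 1316 mm, flush with the posts' −y face. 9 pickets, each 82 mm wide, 18 mm thick and 1410 mm tall, are fixed to the +y face of the rails with their bottoms at z = 49 mm, spaced across the span with a 104 mm gap after the −x post and between neighbouring pickets, with 107 mm left before the +x post.


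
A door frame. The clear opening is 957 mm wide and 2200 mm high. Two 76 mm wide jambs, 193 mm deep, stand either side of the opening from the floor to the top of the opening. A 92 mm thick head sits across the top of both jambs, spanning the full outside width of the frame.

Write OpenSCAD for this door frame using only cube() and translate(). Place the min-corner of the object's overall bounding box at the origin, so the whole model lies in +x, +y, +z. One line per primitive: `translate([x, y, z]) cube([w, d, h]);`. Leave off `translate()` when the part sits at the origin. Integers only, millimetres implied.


cube([76, 193, 2200]);
translate([1033, 0, 0]) cube([76, 193, 2200]);
translate([0, 0, 2200]) cube([1109, 193, 92]);


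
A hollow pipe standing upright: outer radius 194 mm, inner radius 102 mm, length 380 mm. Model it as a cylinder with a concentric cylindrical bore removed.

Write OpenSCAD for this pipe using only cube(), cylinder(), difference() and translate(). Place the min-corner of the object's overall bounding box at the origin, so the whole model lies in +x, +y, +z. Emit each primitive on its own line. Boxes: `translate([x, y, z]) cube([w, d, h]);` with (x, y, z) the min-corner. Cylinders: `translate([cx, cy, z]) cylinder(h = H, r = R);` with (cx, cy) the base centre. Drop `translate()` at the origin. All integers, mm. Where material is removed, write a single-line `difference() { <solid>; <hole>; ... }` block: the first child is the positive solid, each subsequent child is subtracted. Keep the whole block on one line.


difference() { translate([194, 194, 0]) cylinder(h = 380, r = 194); translate([194, 194, 0]) cylinder(h = 380, r = 102); }


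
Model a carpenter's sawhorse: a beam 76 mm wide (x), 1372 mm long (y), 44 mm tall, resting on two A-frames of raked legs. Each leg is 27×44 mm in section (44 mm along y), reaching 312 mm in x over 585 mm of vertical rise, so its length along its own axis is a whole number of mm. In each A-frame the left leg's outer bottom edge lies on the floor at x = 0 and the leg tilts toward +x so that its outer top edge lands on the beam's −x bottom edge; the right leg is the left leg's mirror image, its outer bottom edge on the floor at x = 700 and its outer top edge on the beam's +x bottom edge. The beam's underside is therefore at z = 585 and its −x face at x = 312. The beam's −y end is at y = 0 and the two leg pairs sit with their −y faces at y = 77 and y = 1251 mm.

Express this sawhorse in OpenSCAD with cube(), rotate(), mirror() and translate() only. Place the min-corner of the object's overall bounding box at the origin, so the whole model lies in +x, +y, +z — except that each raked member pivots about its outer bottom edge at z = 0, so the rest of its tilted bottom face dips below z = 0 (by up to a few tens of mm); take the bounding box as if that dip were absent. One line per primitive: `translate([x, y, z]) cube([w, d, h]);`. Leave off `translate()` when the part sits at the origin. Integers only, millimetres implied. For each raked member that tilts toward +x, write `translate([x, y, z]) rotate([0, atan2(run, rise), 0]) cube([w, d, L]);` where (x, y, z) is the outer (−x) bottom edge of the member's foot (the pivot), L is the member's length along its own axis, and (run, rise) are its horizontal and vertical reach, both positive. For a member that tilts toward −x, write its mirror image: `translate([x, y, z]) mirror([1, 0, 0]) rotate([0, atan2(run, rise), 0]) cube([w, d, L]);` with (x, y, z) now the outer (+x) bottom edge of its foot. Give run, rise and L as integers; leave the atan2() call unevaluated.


translate([312, 0, 585]) cube([76, 1372, 44]);
translate([0, 77, 0]) rotate([0, atan2(312, 585), 0]) cube([27, 44, 663]);
translate([700, 77, 0]) mirror([1, 0, 0]) rotate([0, atan2(312, 585), 0]) cube([27, 44, 663]);
translate([0, 1251, 0]) rotate([0, atan2(312, 585), 0]) cube([27, 44, 663]);
translate([700, 1251, 0]) mirror([1, 0, 0]) rotate([0, atan2(312, 585), 0]) cube([27, 44, 663]);


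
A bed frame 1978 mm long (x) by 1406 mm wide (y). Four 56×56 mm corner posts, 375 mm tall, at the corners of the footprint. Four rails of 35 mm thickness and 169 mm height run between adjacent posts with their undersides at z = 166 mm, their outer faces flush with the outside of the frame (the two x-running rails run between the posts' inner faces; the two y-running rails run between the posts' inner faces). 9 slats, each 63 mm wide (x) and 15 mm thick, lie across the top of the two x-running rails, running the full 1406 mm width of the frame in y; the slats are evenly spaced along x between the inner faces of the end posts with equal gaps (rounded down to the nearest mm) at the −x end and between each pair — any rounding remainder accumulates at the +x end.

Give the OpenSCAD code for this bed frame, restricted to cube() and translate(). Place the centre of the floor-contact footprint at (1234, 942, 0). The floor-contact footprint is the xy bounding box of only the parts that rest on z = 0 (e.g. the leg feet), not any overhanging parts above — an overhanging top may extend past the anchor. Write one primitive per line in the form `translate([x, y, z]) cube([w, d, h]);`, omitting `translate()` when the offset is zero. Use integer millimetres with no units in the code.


translate([245, 239, 0]) cube([56, 56, 375]);
translate([245, 1589, 0]) cube([56, 56, 375]);
translate([2167, 239, 0]) cube([56, 56, 375]);
translate([2167, 1589, 0]) cube([56, 56, 375]);
translate([301, 239, 166]) cube([1866, 35, 169]);
translate([301, 1610, 166]) cube([1866, 35, 169]);
translate([245, 295, 166]) cube([35, 1294, 169]);
translate([2188, 295, 166]) cube([35, 1294, 169]);
translate([430, 239, 335]) cube([63, 1406, 15]);
translate([622, 239, 335]) cube([63, 1406, 15]);
translate([814, 239, 335]) cube([63, 1406, 15]);
translate([1006, 239, 335]) cube([63, 1406, 15]);
translate([1198, 239, 335]) cube([63, 1406, 15]);
translate([1390, 239, 335]) cube([63, 1406, 15]);
translate([1582, 239, 335]) cube([63, 1406, 15]);
translate([1774, 239, 335]) cube([63, 1406, 15]);
translate([1966, 239, 335]) cube([63, 1406, 15]);


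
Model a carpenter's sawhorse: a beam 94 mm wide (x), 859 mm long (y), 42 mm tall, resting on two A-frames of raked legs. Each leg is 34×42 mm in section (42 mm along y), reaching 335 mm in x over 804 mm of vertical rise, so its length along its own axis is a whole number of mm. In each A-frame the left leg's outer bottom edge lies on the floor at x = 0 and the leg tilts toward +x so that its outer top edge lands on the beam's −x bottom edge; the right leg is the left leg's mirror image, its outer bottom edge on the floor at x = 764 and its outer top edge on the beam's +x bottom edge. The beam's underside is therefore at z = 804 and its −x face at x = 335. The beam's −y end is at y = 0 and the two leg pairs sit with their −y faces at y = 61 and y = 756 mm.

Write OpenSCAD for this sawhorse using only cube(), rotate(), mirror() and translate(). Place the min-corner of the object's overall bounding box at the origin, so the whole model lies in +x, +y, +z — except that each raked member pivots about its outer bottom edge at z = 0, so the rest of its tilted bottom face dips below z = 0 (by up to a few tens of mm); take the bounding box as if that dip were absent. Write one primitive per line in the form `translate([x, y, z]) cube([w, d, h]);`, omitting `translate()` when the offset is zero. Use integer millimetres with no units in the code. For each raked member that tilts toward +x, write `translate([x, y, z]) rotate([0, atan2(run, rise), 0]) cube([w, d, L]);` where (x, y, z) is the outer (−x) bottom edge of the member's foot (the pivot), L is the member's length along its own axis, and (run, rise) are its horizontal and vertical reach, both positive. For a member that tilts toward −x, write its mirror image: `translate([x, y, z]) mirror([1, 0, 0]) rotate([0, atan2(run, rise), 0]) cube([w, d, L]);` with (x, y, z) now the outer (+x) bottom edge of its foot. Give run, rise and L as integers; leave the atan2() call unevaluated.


// leg length = √(335² + 804²) = 871
// right-leg outer foot x = 2·335 + 94 = 764
// beam min-corner = (335, 0, 804)
translate([335, 0, 804]) cube([94, 859, 42]);
translate([0, 61, 0]) rotate([0, atan2(335, 804), 0]) cube([34, 42, 871]);
translate([764, 61, 0]) mirror([1, 0, 0]) rotate([0, atan2(335, 804), 0]) cube([34, 42, 871]);
translate([0, 756, 0]) rotate([0, atan2(335, 804), 0]) cube([34, 42, 871]);
translate([764, 756, 0]) mirror([1, 0, 0]) rotate([0, atan2(335, 804), 0]) cube([34, 42, 871]);


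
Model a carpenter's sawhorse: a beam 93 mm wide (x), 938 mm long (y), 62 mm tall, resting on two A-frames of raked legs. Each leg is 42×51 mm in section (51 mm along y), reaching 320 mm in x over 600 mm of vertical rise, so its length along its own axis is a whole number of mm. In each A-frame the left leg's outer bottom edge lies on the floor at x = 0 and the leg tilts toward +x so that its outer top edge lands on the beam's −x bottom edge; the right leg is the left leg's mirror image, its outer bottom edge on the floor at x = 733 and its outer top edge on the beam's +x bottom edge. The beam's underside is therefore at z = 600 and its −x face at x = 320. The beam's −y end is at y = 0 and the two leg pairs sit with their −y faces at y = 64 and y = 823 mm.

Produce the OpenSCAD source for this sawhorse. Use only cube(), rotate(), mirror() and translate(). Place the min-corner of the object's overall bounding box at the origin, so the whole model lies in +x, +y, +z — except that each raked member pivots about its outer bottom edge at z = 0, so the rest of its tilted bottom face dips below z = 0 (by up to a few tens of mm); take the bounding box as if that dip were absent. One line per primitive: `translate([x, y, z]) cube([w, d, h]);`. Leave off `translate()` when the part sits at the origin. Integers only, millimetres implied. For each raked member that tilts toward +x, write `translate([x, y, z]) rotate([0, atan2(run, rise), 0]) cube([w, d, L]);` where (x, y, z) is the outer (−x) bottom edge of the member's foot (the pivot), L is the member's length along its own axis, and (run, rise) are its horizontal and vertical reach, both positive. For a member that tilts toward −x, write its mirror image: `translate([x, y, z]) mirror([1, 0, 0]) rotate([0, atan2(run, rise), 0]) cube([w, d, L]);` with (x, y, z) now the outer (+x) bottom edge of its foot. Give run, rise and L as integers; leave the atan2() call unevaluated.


translate([320, 0, 600]) cube([93, 938, 62]);
translate([0, 64, 0]) rotate([0, atan2(320, 600), 0]) cube([42, 51, 680]);
translate([733, 64, 0]) mirror([1, 0, 0]) rotate([0, atan2(320, 600), 0]) cube([42, 51, 680]);
translate([0, 823, 0]) rotate([0, atan2(320, 600), 0]) cube([42, 51, 680]);
translate([733, 823, 0]) mirror([1, 0, 0]) rotate([0, atan2(320, 600), 0]) cube([42, 51, 680]);


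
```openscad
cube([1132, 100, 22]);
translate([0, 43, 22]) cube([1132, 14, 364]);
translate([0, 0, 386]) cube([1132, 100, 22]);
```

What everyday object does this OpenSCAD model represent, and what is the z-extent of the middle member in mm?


An I-beam. The web height is 364 mm.

Two wide flanges with a thin centred web — an I-beam. Overall 408 mm minus two 22 mm flanges gives a web of 408 − 2·22 = 364 mm.


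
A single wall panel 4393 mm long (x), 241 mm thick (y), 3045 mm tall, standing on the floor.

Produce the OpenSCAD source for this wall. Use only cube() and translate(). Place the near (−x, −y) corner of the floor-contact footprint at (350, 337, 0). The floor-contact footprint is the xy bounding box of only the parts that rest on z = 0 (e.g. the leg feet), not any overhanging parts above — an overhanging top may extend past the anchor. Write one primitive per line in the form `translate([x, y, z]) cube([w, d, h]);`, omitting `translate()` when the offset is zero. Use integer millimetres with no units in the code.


translate([350, 337, 0]) cube([4393, 241, 3045]);


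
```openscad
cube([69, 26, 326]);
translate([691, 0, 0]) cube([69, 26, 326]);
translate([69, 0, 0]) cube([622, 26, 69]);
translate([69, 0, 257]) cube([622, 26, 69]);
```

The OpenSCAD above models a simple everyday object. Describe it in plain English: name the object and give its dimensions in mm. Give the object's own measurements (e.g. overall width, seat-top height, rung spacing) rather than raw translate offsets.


A rectangular picture frame lying in the x–z plane (depth along y). The opening is 622 mm wide (x) by 188 mm tall (z), surrounded by a border 69 mm wide on all four sides. The frame is 26 mm deep and is made of two full-height vertical stiles with two horizontal rails fitted between them.


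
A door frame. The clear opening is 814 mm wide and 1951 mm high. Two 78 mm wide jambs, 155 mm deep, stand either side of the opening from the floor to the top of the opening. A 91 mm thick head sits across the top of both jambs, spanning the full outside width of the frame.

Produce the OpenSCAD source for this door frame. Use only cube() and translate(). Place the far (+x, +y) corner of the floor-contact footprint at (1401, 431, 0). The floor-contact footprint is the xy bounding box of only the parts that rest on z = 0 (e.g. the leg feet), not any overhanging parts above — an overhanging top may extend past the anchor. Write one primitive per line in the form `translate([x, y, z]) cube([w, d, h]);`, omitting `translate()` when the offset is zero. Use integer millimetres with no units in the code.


translate([431, 276, 0]) cube([78, 155, 1951]);
translate([1323, 276, 0]) cube([78, 155, 1951]);
translate([431, 276, 1951]) cube([970, 155, 91]);


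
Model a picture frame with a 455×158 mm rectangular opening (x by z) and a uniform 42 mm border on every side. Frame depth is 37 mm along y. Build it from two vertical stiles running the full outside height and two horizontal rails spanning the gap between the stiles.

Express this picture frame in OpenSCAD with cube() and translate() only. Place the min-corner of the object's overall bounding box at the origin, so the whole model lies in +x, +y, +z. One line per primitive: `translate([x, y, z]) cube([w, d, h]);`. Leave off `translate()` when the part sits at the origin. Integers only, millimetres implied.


cube([42, 37, 242]);
translate([497, 0, 0]) cube([42, 37, 242]);
translate([42, 0, 0]) cube([455, 37, 42]);
translate([42, 0, 200]) cube([455, 37, 42]);


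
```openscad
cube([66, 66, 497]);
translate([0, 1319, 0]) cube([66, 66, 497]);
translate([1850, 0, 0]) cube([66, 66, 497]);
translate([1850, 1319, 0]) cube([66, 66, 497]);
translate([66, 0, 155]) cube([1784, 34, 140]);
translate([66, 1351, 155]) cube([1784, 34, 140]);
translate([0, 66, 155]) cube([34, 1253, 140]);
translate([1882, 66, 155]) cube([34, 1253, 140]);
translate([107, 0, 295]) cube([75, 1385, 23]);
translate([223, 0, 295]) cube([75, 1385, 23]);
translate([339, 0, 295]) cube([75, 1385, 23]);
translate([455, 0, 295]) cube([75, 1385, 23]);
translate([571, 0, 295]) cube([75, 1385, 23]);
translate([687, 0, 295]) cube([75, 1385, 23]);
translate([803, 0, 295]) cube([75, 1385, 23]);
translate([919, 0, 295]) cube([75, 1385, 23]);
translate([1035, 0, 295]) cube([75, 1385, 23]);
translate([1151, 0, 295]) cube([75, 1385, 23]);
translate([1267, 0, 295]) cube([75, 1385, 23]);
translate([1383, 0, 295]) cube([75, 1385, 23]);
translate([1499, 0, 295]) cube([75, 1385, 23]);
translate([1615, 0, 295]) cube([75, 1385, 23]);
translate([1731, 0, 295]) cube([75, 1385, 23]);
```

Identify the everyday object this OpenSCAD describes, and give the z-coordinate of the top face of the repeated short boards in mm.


A bed frame. The slat-top height is 318 mm.

Four posts, four rails, and a row of slats — a bed frame. Slats sit on the rails at z = 155 + 140 = 295; with slat thickness 23, the top is 318 mm.
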